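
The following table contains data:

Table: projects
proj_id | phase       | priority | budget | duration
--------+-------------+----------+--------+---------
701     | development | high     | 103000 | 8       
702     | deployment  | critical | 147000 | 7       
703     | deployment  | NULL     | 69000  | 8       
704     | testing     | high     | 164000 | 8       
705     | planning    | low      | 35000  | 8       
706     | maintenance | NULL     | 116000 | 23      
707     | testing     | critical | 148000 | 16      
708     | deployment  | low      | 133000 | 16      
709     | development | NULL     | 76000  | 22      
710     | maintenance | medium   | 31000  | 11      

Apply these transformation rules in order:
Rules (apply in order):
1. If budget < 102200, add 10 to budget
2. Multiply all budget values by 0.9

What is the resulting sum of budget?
919836.0

Step 1: Apply Rule 1 - Add 10 to records with budget < 102200
  - 4 records affected: 211000 + (4 × 10) = 211040
  - Unaffected records: 811000
  - Sum after Rule 1: 1022040
Step 2: Apply Rule 2 - Multiply all by 0.9
  - 1022040 × 0.9 = 919836.0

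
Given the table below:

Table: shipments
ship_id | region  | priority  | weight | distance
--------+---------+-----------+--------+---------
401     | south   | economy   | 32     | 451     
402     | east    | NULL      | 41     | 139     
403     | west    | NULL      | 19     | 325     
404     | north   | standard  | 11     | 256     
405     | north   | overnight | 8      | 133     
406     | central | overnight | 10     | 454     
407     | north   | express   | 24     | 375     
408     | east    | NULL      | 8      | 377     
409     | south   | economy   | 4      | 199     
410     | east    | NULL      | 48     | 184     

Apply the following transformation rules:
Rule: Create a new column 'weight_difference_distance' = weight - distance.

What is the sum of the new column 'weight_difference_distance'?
-2688

Step 1: For each record, compute weight - distance
Example calculations:
  32 - 451 = -419
  41 - 139 = -98
  19 - 325 = -306
  ...
Step 2: Sum all derived values
Step 3: Total = -2688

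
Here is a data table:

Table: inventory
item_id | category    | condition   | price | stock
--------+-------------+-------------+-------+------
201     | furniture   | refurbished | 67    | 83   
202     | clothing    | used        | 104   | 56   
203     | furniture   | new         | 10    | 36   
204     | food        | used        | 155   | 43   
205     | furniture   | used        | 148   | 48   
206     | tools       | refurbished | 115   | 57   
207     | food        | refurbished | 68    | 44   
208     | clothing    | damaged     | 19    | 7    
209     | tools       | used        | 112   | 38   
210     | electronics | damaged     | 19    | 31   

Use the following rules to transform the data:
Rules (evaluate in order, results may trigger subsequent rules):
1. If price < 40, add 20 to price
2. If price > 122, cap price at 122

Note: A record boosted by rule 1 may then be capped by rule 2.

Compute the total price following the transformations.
818

Step 1: Apply rule 1 to records with price < 40
  - 3 records get bonus of 20
  - Of these, 0 records then exceed 122 and get capped
Step 2: Apply rule 2 to records with price > 122
  - 2 records (original) are capped
Step 3: Calculate final sum = 818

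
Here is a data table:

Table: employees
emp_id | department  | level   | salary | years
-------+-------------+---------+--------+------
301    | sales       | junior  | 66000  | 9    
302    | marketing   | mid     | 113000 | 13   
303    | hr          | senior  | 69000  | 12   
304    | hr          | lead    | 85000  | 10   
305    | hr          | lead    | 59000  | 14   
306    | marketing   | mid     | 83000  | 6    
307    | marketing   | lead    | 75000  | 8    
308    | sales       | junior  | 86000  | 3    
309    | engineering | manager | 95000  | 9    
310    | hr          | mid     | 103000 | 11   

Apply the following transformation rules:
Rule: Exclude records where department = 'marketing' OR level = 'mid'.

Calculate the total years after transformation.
57

Step 1: Find records where department = 'marketing' OR level = 'mid'
Step 2: 4 records match, summing to 38
Step 3: Original sum: 95
Step 4: Remaining sum = 95 - 38 = 57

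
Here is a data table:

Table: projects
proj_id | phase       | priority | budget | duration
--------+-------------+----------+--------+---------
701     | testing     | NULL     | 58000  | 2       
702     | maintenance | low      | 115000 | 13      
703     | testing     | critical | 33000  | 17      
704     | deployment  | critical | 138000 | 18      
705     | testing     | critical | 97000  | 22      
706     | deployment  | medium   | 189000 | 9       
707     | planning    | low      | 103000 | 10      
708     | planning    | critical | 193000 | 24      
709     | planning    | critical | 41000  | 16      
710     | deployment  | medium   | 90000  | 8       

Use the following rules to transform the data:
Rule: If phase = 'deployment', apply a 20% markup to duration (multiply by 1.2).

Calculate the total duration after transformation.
146.0

Step 1: Records with phase = 'deployment' have total duration = 35
Step 2: Apply multiplier: 35 × 1.2 = 42.0
Step 3: Other records total: 104
Step 4: Final sum = 42.0 + 104 = 146.0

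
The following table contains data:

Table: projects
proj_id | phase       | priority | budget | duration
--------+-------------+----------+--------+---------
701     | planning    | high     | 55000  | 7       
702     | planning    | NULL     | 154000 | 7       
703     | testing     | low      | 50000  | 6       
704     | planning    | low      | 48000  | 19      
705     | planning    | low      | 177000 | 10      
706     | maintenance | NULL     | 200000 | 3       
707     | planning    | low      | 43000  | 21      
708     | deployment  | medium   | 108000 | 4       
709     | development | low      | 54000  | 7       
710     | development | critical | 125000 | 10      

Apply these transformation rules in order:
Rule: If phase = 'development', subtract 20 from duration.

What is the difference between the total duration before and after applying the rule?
40

Step 1: Original sum of duration = 94
Step 2: 2 records have phase = 'development'
Step 3: Each affected record changes by -20
Step 4: Total change = 2 × -20 = -40
Step 5: New sum = 94 + -40 = 54
Step 6: Difference = |54 - 94| = 40
        (Sum decreased by 40)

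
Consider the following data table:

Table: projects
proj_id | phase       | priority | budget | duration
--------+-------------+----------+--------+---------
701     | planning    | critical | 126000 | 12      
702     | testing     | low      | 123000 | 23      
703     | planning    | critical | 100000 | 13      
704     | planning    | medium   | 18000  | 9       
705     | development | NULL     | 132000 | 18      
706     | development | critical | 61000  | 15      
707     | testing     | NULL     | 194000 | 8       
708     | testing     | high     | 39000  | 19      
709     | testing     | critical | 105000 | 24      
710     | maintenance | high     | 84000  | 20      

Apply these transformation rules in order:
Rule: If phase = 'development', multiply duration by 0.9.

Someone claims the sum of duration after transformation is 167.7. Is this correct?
No, the correct result is 157.7.

Step 1: Calculate the correct sum after transformation
Step 2: Apply multiplier 0.9 to records where phase = 'development'
Step 3: Correct result = 157.7
Step 4: Claimed result = 167.7
Step 5: 157.7 ≠ 167.7
Conclusion: The claimed result is incorrect. The correct answer is 157.7.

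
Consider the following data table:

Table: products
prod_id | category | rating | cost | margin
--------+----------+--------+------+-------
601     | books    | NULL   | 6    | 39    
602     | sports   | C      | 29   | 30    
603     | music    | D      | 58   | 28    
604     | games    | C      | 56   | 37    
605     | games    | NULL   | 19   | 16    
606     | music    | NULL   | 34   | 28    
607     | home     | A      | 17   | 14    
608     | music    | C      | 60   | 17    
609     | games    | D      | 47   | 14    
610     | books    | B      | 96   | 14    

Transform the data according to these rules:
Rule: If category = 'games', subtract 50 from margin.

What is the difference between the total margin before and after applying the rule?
150

Step 1: Original sum of margin = 237
Step 2: 3 records have category = 'games'
Step 3: Each affected record changes by -50
Step 4: Total change = 3 × -50 = -150
Step 5: New sum = 237 + -150 = 87
Step 6: Difference = |87 - 237| = 150
        (Sum decreased by 150)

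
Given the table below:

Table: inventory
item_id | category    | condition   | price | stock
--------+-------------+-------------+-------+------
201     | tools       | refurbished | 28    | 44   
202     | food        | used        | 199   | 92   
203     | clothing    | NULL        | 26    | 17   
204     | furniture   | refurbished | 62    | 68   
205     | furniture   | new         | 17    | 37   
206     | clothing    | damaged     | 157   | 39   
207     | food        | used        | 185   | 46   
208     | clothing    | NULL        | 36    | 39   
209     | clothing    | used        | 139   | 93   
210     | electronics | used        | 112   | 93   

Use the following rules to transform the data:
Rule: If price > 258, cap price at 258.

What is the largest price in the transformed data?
199

Step 1: Original maximum price = 199
Step 2: Check cap of 258 against maximum
Step 3: No records exceed the cap (max 199 <= cap 258), so no capping applies
Step 4: Maximum after transformation = 199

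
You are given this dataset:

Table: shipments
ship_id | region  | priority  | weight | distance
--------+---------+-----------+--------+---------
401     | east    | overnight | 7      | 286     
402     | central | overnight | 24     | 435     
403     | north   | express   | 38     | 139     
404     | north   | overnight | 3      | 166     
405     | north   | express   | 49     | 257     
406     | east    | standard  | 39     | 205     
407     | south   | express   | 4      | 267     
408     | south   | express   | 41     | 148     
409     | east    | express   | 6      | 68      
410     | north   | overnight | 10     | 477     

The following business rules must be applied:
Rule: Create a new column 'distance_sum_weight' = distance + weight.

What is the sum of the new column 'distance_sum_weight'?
2669

Step 1: For each record, compute distance + weight
Example calculations:
  286 + 7 = 293
  435 + 24 = 459
  139 + 38 = 177
  ...
Step 2: Sum all derived values
Step 3: Total = 2669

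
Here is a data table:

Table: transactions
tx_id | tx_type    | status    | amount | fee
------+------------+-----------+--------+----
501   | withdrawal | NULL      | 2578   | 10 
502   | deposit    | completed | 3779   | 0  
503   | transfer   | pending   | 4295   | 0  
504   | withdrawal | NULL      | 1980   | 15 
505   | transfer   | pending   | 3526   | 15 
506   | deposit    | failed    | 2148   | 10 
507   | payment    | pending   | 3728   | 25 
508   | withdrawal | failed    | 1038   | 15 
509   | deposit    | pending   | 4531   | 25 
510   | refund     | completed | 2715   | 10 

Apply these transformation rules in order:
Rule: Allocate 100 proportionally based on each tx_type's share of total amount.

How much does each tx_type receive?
deposit: 34.49, payment: 12.3, refund: 8.96, transfer: 25.8, withdrawal: 18.46

Step 1: Calculate total amount = 30318
Step 2: Calculate each tx_type's proportion:
  deposit: 10458/30318 = 34.49% → 34.49
  payment: 3728/30318 = 12.30% → 12.3
  refund: 2715/30318 = 8.96% → 8.96
  transfer: 7821/30318 = 25.80% → 25.8
  withdrawal: 5596/30318 = 18.46% → 18.46
Step 3: Verify: sum of allocations ≈ 100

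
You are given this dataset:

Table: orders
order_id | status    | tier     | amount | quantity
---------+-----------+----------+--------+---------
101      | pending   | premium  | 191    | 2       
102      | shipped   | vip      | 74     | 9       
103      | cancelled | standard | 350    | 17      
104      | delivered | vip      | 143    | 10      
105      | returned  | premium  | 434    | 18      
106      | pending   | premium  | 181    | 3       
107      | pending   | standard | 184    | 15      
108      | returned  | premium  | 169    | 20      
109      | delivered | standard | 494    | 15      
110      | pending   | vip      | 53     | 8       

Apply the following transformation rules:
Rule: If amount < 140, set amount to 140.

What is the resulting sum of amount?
2426

Step 1: 2 records have amount < 140
Step 2: These records originally summed to 127
Step 3: After setting to minimum: 2 × 140 = 280
Step 4: Unaffected records sum: 2146
Step 5: Final sum = 280 + 2146 = 2426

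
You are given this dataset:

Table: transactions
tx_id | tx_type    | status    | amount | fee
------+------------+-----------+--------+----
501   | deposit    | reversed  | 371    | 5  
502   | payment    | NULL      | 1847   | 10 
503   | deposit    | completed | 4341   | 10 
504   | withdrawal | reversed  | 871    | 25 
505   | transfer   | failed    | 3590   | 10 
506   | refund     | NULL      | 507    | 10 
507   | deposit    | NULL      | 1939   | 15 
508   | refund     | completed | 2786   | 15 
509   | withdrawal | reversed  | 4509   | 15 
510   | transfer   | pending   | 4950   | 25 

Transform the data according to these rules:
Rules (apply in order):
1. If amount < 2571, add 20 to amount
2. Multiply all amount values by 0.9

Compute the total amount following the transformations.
23229.9

Step 1: Apply Rule 1 - Add 20 to records with amount < 2571
  - 5 records affected: 5535 + (5 × 20) = 5635
  - Unaffected records: 20176
  - Sum after Rule 1: 25811
Step 2: Apply Rule 2 - Multiply all by 0.9
  - 25811 × 0.9 = 23229.9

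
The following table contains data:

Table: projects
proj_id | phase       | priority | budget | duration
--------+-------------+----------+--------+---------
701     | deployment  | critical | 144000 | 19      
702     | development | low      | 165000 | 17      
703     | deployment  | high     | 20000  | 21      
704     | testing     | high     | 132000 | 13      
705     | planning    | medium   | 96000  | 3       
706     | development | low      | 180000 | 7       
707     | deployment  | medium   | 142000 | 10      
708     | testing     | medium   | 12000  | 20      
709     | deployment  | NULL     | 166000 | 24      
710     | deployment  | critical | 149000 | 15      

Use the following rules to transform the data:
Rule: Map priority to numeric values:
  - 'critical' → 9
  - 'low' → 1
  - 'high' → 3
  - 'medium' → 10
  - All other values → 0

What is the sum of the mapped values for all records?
56

Step 1: Apply mapping to each record
Step 2: Count by status:
  'critical': 2 records × 9 = 18
  'low': 2 records × 1 = 2
  'high': 2 records × 3 = 6
  'medium': 3 records × 10 = 30
Step 3: Sum all mapped values = 56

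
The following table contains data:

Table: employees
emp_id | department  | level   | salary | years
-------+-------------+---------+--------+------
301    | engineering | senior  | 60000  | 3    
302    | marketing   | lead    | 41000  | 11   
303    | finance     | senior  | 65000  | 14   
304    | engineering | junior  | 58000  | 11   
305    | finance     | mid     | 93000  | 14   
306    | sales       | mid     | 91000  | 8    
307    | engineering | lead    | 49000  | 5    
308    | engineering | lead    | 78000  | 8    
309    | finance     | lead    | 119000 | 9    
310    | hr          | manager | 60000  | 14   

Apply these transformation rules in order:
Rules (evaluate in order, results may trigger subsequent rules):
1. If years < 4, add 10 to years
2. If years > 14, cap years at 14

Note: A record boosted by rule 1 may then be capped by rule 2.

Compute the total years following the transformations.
107

Step 1: Apply rule 1 to records with years < 4
  - 1 records get bonus of 10
  - Of these, 0 records then exceed 14 and get capped
Step 2: Apply rule 2 to records with years > 14
  - 0 records (original) are capped
Step 3: Calculate final sum = 107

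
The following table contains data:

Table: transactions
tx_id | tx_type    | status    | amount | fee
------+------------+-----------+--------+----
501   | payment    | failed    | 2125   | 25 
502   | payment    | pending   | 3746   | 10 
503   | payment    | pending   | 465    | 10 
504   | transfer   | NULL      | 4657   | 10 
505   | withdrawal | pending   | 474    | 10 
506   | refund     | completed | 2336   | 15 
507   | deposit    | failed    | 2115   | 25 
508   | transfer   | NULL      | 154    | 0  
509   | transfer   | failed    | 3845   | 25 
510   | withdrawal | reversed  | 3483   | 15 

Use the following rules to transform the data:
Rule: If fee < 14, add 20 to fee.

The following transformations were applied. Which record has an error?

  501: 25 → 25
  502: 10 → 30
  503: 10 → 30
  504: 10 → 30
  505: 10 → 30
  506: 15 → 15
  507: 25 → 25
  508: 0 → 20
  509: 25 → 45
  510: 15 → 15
Record 509 has an error. The correct transformed value should be 25, not 45.

Step 1: Check each record against the rule
Step 2: Record 509 has fee = 25
Step 3: Since 25 >= 14, the bonus should not have been applied
Step 4: Correct value = 25, but claimed value = 45
Conclusion: Record 509 has the error.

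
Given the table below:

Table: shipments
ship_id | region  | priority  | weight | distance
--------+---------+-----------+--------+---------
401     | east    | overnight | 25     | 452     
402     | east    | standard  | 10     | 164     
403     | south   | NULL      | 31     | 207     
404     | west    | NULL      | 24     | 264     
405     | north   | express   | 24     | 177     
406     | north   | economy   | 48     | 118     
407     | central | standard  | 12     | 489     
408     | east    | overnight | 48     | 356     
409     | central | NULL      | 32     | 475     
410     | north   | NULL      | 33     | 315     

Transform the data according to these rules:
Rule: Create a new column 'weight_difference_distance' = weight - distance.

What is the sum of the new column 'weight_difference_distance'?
-2730

Step 1: For each record, compute weight - distance
Example calculations:
  25 - 452 = -427
  10 - 164 = -154
  31 - 207 = -176
  ...
Step 2: Sum all derived values
Step 3: Total = -2730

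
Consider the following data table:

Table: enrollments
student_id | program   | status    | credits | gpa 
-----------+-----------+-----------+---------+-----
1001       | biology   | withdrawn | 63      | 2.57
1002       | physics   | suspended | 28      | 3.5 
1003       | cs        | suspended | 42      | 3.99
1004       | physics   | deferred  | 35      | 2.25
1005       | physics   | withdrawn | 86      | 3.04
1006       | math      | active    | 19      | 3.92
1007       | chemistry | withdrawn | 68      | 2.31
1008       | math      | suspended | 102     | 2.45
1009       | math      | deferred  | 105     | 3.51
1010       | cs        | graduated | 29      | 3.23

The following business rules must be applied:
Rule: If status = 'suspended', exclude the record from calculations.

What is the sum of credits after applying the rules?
405

Step 1: Identify records where status = 'suspended'
Step 2: The excluded records sum to 172
Step 3: Original total credits = 577
Step 4: Remaining total = 577 - 172 = 405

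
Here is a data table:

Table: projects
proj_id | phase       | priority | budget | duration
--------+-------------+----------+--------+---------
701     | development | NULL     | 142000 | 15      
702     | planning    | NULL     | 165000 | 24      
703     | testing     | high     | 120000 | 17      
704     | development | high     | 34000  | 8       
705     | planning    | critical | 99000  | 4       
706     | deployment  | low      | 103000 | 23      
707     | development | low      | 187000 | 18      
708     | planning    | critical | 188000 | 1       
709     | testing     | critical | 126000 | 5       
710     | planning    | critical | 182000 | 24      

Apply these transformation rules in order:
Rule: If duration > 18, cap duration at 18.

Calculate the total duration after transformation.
122

Step 1: 3 records have duration > 18
Step 2: These records originally summed to 71
Step 3: After capping: 3 × 18 = 54
Step 4: Unaffected records sum: 68
Step 5: Final sum = 54 + 68 = 122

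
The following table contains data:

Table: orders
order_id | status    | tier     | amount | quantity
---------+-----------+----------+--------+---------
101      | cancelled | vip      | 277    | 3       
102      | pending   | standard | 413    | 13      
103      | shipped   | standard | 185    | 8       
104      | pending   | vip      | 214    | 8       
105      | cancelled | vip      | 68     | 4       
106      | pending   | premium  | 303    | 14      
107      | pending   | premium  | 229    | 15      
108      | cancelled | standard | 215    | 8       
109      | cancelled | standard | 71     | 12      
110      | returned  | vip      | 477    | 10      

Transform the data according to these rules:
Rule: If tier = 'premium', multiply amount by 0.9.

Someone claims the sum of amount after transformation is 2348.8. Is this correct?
No, the correct result is 2398.8.

Step 1: Calculate the correct sum after transformation
Step 2: Apply multiplier 0.9 to records where tier = 'premium'
Step 3: Correct result = 2398.8
Step 4: Claimed result = 2348.8
Step 5: 2398.8 ≠ 2348.8
Conclusion: The claimed result is incorrect. The correct answer is 2398.8.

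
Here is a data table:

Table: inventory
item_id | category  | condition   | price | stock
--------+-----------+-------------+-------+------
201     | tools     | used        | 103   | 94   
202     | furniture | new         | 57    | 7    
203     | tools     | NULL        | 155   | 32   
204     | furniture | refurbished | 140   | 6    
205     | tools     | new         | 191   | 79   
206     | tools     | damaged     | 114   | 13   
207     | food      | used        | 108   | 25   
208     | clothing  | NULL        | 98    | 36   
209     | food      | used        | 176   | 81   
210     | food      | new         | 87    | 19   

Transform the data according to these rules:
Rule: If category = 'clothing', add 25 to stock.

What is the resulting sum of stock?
417

Step 1: Count records where category = 'clothing': 1
Step 2: Total bonus added: 1 × 25 = 25
Step 3: Original sum of stock: 392
Step 4: Final sum = 392 + 25 = 417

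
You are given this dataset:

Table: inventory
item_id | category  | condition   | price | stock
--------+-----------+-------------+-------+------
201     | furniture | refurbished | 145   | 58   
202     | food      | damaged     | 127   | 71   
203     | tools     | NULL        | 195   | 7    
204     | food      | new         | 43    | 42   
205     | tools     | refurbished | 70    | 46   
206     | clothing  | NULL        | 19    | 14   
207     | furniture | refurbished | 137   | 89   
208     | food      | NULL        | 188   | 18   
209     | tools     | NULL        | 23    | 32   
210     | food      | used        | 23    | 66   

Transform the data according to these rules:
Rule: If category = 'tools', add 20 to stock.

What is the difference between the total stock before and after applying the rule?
60

Step 1: Original sum of stock = 443
Step 2: 3 records have category = 'tools'
Step 3: Each affected record changes by 20
Step 4: Total change = 3 × 20 = 60
Step 5: New sum = 443 + 60 = 503
Step 6: Difference = |503 - 443| = 60
        (Sum increased by 60)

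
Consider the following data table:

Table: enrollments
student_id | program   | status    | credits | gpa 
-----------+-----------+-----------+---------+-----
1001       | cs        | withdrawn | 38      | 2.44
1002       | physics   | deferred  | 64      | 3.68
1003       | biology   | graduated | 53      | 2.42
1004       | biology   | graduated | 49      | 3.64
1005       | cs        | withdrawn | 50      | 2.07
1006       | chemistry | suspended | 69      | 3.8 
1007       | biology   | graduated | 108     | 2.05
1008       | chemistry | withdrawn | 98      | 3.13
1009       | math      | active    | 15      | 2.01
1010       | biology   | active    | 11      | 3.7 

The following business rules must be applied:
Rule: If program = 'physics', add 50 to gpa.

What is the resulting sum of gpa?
78.94

Step 1: Count records where program = 'physics': 1
Step 2: Total bonus added: 1 × 50 = 50
Step 3: Original sum of gpa: 28.94
Step 4: Final sum = 28.94 + 50 = 78.94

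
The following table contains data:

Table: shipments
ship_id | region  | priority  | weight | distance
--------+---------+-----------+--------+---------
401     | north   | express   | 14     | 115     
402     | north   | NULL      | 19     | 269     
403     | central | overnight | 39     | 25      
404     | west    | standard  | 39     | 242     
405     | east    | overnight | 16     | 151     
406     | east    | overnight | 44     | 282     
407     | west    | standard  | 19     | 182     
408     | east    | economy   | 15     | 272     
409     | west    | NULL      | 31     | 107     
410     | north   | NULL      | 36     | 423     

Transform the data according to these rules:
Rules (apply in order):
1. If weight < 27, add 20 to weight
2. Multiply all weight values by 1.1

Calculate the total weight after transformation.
409.2

Step 1: Apply Rule 1 - Add 20 to records with weight < 27
  - 5 records affected: 83 + (5 × 20) = 183
  - Unaffected records: 189
  - Sum after Rule 1: 372
Step 2: Apply Rule 2 - Multiply all by 1.1
  - 372 × 1.1 = 409.2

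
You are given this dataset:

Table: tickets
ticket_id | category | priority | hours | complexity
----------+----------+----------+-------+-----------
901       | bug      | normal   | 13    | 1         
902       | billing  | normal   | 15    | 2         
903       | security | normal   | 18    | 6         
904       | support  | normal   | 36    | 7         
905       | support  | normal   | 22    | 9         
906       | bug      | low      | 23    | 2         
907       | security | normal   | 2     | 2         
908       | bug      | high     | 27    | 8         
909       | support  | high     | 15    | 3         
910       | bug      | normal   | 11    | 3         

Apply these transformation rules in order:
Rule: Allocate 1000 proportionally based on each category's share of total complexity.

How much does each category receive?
billing: 46.51, bug: 325.58, security: 186.05, support: 441.86

Step 1: Calculate total complexity = 43
Step 2: Calculate each category's proportion:
  billing: 2/43 = 4.65% → 46.51
  bug: 14/43 = 32.56% → 325.58
  security: 8/43 = 18.60% → 186.05
  support: 19/43 = 44.19% → 441.86
Step 3: Verify: sum of allocations ≈ 1000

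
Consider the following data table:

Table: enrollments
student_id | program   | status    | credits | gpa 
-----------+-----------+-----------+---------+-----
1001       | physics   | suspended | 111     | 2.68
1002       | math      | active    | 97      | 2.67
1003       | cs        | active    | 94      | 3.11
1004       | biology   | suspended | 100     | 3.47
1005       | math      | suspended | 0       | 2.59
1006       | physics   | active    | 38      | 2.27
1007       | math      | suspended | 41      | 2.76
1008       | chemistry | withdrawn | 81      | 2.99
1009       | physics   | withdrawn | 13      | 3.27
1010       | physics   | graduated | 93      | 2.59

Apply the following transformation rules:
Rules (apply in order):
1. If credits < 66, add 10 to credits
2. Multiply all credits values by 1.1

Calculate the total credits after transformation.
778.8

Step 1: Apply Rule 1 - Add 10 to records with credits < 66
  - 4 records affected: 92 + (4 × 10) = 132
  - Unaffected records: 576
  - Sum after Rule 1: 708
Step 2: Apply Rule 2 - Multiply all by 1.1
  - 708 × 1.1 = 778.8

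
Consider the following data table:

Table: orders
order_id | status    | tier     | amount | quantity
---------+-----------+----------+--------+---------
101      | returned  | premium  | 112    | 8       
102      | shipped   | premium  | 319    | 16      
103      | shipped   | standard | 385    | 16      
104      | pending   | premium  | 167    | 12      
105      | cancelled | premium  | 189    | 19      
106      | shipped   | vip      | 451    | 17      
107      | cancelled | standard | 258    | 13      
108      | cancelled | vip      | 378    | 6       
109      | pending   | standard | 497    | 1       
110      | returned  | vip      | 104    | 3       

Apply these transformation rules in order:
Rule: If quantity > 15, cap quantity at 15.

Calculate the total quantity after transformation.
103

Step 1: 4 records have quantity > 15
Step 2: These records originally summed to 68
Step 3: After capping: 4 × 15 = 60
Step 4: Unaffected records sum: 43
Step 5: Final sum = 60 + 43 = 103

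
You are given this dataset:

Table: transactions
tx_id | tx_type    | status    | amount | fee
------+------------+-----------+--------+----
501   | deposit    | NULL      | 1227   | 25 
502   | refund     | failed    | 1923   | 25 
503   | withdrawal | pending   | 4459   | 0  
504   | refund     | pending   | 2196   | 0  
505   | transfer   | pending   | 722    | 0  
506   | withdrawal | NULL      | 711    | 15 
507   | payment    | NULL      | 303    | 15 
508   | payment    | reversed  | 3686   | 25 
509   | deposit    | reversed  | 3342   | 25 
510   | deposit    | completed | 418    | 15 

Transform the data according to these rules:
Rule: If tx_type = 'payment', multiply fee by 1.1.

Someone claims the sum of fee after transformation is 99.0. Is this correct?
No, the correct result is 149.0.

Step 1: Calculate the correct sum after transformation
Step 2: Apply multiplier 1.1 to records where tx_type = 'payment'
Step 3: Correct result = 149.0
Step 4: Claimed result = 99.0
Step 5: 149.0 ≠ 99.0
Conclusion: The claimed result is incorrect. The correct answer is 149.0.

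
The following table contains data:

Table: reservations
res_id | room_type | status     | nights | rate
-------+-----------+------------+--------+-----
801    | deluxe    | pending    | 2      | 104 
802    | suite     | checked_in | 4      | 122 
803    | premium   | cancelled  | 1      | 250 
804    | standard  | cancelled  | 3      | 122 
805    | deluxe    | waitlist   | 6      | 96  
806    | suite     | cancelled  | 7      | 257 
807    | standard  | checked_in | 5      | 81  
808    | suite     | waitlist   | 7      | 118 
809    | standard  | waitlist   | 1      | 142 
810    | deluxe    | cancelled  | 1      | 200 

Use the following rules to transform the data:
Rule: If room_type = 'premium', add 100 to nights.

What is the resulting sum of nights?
137

Step 1: Count records where room_type = 'premium': 1
Step 2: Total bonus added: 1 × 100 = 100
Step 3: Original sum of nights: 37
Step 4: Final sum = 37 + 100 = 137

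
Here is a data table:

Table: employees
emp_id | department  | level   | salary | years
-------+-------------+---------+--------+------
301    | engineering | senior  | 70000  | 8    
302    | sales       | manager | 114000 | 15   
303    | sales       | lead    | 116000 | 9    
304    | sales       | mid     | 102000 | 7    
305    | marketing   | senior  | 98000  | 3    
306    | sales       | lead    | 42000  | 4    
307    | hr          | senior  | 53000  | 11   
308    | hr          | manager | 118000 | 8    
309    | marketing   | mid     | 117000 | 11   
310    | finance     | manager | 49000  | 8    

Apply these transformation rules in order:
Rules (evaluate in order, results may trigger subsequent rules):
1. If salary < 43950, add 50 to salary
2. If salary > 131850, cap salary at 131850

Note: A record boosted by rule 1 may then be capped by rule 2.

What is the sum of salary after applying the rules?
879050

Step 1: Apply rule 1 to records with salary < 43950
  - 1 records get bonus of 50
  - Of these, 0 records then exceed 131850 and get capped
Step 2: Apply rule 2 to records with salary > 131850
  - 0 records (original) are capped
Step 3: Calculate final sum = 879050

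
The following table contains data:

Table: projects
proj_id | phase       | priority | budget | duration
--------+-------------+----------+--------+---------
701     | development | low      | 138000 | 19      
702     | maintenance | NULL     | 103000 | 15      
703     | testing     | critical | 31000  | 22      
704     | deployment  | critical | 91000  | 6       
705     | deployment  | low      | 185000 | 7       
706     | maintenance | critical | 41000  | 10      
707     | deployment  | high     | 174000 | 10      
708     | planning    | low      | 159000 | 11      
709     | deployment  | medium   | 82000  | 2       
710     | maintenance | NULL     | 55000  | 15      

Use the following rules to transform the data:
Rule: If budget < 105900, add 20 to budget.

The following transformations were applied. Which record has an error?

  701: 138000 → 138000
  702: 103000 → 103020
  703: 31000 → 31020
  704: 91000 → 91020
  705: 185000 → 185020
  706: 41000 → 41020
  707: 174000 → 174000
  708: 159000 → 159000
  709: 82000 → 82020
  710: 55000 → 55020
Record 705 has an error. The correct transformed value should be 185000, not 185020.

Step 1: Check each record against the rule
Step 2: Record 705 has budget = 185000
Step 3: Since 185000 >= 105900, the bonus should not have been applied
Step 4: Correct value = 185000, but claimed value = 185020
Conclusion: Record 705 has the error.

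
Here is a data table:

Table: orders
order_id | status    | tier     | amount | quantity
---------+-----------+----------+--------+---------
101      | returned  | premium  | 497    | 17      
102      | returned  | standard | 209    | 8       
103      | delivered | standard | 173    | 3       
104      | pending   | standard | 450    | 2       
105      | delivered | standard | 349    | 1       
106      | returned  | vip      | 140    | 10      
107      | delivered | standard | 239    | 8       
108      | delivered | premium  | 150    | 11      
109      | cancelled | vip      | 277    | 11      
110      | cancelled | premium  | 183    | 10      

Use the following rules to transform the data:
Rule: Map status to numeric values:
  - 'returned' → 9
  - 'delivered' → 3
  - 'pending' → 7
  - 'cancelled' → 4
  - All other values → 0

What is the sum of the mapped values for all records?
54

Step 1: Apply mapping to each record
Step 2: Count by status:
  'returned': 3 records × 9 = 27
  'delivered': 4 records × 3 = 12
  'pending': 1 records × 7 = 7
  'cancelled': 2 records × 4 = 8
Step 3: Sum all mapped values = 54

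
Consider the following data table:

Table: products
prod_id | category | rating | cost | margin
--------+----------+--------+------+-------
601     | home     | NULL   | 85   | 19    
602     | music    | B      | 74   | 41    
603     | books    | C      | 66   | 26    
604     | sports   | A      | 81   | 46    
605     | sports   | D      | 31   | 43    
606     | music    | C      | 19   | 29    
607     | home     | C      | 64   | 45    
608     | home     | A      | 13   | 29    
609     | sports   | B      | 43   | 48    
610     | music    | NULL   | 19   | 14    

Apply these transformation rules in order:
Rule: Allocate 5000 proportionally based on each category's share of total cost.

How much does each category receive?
books: 666.67, home: 1636.36, music: 1131.31, sports: 1565.66

Step 1: Calculate total cost = 495
Step 2: Calculate each category's proportion:
  books: 66/495 = 13.33% → 666.67
  home: 162/495 = 32.73% → 1636.36
  music: 112/495 = 22.63% → 1131.31
  sports: 155/495 = 31.31% → 1565.66
Step 3: Verify: sum of allocations ≈ 5000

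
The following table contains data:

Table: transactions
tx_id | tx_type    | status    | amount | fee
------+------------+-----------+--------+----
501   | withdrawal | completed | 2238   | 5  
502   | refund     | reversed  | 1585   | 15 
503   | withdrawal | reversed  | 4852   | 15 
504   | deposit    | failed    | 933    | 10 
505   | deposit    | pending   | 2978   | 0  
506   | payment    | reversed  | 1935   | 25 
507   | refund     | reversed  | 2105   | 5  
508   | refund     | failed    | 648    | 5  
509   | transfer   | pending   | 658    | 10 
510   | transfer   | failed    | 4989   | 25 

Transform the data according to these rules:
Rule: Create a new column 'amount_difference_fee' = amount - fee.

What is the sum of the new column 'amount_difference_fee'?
22806

Step 1: For each record, compute amount - fee
Example calculations:
  2238 - 5 = 2233
  1585 - 15 = 1570
  4852 - 15 = 4837
  ...
Step 2: Sum all derived values
Step 3: Total = 22806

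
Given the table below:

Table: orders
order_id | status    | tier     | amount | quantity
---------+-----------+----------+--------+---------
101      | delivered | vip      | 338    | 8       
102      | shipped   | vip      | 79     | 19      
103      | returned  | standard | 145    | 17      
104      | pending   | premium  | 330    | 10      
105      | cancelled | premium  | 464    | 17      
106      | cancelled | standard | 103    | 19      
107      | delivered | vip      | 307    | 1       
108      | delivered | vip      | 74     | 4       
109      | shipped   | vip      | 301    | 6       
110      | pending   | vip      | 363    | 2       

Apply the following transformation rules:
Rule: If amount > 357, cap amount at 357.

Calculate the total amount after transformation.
2391

Step 1: 2 records have amount > 357
Step 2: These records originally summed to 827
Step 3: After capping: 2 × 357 = 714
Step 4: Unaffected records sum: 1677
Step 5: Final sum = 714 + 1677 = 2391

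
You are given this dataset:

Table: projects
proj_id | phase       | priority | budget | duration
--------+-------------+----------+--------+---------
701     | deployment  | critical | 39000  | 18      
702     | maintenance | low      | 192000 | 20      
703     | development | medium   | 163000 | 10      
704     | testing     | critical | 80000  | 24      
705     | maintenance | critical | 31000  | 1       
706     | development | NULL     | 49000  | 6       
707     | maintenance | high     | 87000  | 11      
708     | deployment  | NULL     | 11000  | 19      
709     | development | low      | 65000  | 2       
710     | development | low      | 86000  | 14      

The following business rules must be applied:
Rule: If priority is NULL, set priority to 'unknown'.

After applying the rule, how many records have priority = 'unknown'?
2

Step 1: Count records where priority IS NULL
Step 2: Found 2 records with NULL priority
Step 3: These records will have priority set to 'unknown'
Step 4: Records already having priority = 'unknown': 0
Step 5: Answer: 2 + 0 = 2 records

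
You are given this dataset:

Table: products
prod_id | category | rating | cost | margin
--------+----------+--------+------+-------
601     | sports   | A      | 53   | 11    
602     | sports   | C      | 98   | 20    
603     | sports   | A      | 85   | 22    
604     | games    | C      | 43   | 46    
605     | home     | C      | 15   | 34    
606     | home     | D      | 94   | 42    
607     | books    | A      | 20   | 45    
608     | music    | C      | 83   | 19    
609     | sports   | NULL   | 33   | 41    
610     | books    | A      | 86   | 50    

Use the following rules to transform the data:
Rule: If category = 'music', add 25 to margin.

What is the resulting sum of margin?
355

Step 1: Count records where category = 'music': 1
Step 2: Total bonus added: 1 × 25 = 25
Step 3: Original sum of margin: 330
Step 4: Final sum = 330 + 25 = 355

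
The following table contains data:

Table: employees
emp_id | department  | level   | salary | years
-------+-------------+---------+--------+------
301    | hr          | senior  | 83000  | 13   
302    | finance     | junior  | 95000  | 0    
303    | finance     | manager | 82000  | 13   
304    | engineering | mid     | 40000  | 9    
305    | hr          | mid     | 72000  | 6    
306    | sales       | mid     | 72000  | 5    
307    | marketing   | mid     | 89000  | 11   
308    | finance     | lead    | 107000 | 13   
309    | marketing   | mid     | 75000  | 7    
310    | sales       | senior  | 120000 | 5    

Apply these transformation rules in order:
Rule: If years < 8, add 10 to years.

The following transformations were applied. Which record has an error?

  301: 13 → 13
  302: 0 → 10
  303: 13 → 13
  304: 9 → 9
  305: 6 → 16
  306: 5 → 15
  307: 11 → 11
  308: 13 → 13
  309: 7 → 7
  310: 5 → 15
Record 309 has an error. The correct transformed value should be 17, not 7.

Step 1: Check each record against the rule
Step 2: Record 309 has years = 7
Step 3: Since 7 < 8, the bonus should have been applied
Step 4: Correct value = 17, but claimed value = 7
Conclusion: Record 309 has the error.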